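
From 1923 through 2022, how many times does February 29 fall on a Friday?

4

Leap years in 1923–2022: 25 of them.
Feb 29 weekday advances by 5 (mod 7) from one leap year to the next four years later (or differs when a century non-leap intervenes).
Leap-day weekdays: 1924:Fri✓ 1928:Wed 1932:Mon 1936:Sat 1940:Thu 1944:Tue 1948:Sun 1952:Fri✓ 1956:Wed 1960:Mon 1964:Sat 1968:Thu 1972:Tue 1976:Sun 1980:Fri✓ 1984:Wed 1988:Mon 1992:Sat 1996:Thu 2000:Tue 2004:Sun 2008:Fri✓ 2012:Wed 2016:Mon 2020:Sat
Friday: 1924, 1952, 1980, 2008 → 4.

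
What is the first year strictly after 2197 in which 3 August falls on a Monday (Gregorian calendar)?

From one year to the next, a fixed date's weekday advances by 1, or by 2 when a Feb 29 lies between the two dates.
2197: August 3 is Thursday.
2198: Friday (+1)
2199: Saturday (+1)
2200: Sunday (+1)
2201: Monday (+1)
3 August falls on a Monday in 2201.

2201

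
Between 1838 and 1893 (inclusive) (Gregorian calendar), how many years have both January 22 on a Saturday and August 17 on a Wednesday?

Check each year's weekday for January 22 and August 17:
  1838: Mon/Fri  1839: Tue/Sat  1840: Wed/Mon  1841: Fri/Tue  1842: Sat/Wed ✓  1843: Sun/Thu  1844: Mon/Sat  1845: Wed/Sun  1846: Thu/Mon  1847: Fri/Tue  1848: Sat/Thu  1849: Mon/Fri  1850: Tue/Sat  1851: Wed/Sun  …(28 more)…  1880: Thu/Tue  1881: Sat/Wed ✓  1882: Sun/Thu  1883: Mon/Fri  1884: Tue/Sun  1885: Thu/Mon  1886: Fri/Tue  1887: Sat/Wed ✓  1888: Sun/Fri  1889: Tue/Sat  1890: Wed/Sun  1891: Thu/Mon  1892: Fri/Wed  1893: Sun/Thu
Both conditions hold in: 1842, 1853, 1859, 1870, 1881, 1887 — 6.

6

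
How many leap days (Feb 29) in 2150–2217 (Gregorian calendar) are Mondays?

Leap years in 2150–2217: 16 of them.
Feb 29 weekday advances by 5 (mod 7) from one leap year to the next four years later (or differs when a century non-leap intervenes).
Leap-day weekdays: 2152:Tue 2156:Sun 2160:Fri 2164:Wed 2168:Mon✓ 2172:Sat 2176:Thu 2180:Tue 2184:Sun 2188:Fri 2192:Wed 2196:Mon✓ 2204:Wed 2208:Mon✓ 2212:Sat 2216:Thu
Monday: 2168, 2196, 2208 → 3.

3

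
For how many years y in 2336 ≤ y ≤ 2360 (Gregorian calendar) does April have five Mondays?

6

April has 30 days; it has five Mondays when Monday falls among the first (month-length − 28) days — i.e. when April 1 is one of Monday/Sunday.
April 1 by year: 2336:Wed 2337:Thu 2338:Fri 2339:Sat 2340:Mon✓ 2341:Tue 2342:Wed 2343:Thu 2344:Sat 2345:Sun✓ 2346:Mon✓ 2347:Tue 2348:Thu 2349:Fri 2350:Sat 2351:Sun✓ 2352:Tue 2353:Wed 2354:Thu 2355:Fri 2356:Sun✓ 2357:Mon✓ 2358:Tue 2359:Wed 2360:Fri
Years with five Mondays: 2340, 2345, 2346, 2351, 2356, 2357 → 6.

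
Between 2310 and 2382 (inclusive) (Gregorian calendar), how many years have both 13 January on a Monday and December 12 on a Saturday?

Check each year's weekday for 13 January and December 12:
  2310: Thu/Mon  2311: Fri/Tue  2312: Sat/Thu  2313: Mon/Fri  2314: Tue/Sat  2315: Wed/Sun  2316: Thu/Tue  2317: Sat/Wed  2318: Sun/Thu  2319: Mon/Fri  2320: Tue/Sun  2321: Thu/Mon  2322: Fri/Tue  2323: Sat/Wed  …(45 more)…  2369: Mon/Fri  2370: Tue/Sat  2371: Wed/Sun  2372: Thu/Tue  2373: Sat/Wed  2374: Sun/Thu  2375: Mon/Fri  2376: Tue/Sun  2377: Thu/Mon  2378: Fri/Tue  2379: Sat/Wed  2380: Sun/Fri  2381: Tue/Sat  2382: Wed/Sun
Both conditions hold in: 2336, 2364 — 2.

2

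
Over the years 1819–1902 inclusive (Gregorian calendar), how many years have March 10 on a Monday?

12

Track March 10's weekday year by year (advancing +1, or +2 across a Feb 29):
  1819: Wed  1820: Fri (+2)  1821: Sat (+1)  1822: Sun (+1)  1823: Mon (+1) ✓
  1824: Wed (+2)  1825: Thu (+1)  1826: Fri (+1)  1827: Sat (+1)  1828: Mon (+2) ✓
  1829: Tue (+1)  1830: Wed (+1)  1831: Thu (+1)  1832: Sat (+2)  … (56 more years) …
  1889: Sun (+1)  1890: Mon (+1) ✓  1891: Tue (+1)  1892: Thu (+2)  1893: Fri (+1)
  1894: Sat (+1)  1895: Sun (+1)  1896: Tue (+2)  1897: Wed (+1)  1898: Thu (+1)
  1899: Fri (+1)  1900: Sat (+1)  1901: Sun (+1)  1902: Mon (+1) ✓
Monday years: 1823, 1828, 1834, 1845, 1851, 1856, 1862, 1873, 1879, 1884, 1890, 1902 — 12 in total.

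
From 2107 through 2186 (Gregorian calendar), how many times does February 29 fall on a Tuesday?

Leap years in 2107–2186: 20 of them.
Feb 29 weekday advances by 5 (mod 7) from one leap year to the next four years later (or differs when a century non-leap intervenes).
Leap-day weekdays: 2108:Wed 2112:Mon 2116:Sat 2120:Thu 2124:Tue✓ 2128:Sun 2132:Fri 2136:Wed 2140:Mon 2144:Sat 2148:Thu 2152:Tue✓ 2156:Sun 2160:Fri 2164:Wed 2168:Mon 2172:Sat 2176:Thu 2180:Tue✓ 2184:Sun
Tuesday: 2124, 2152, 2180 → 3.

3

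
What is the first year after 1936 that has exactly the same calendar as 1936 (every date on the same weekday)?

1964

Two years share a calendar iff Jan 1 falls on the same weekday and both are leap or both are common. 1936: Jan 1 is Wednesday, leap year.
1937: Jan 1 Friday, common
1938: Jan 1 Saturday, common
1939: Jan 1 Sunday, common
1940: Jan 1 Monday, leap
1941: Jan 1 Wednesday, common
1942: Jan 1 Thursday, common
1943: Jan 1 Friday, common
1944: Jan 1 Saturday, leap
1945: Jan 1 Monday, common
1946: Jan 1 Tuesday, common
1947: Jan 1 Wednesday, common
1948: Jan 1 Thursday, leap
1949: Jan 1 Saturday, common
1950: Jan 1 Sunday, common
1951: Jan 1 Monday, common
1952: Jan 1 Tuesday, leap
1953: Jan 1 Thursday, common
1954: Jan 1 Friday, common
1955: Jan 1 Saturday, common
1956: Jan 1 Sunday, leap
1957: Jan 1 Tuesday, common
1958: Jan 1 Wednesday, common
1959: Jan 1 Thursday, common
1960: Jan 1 Friday, leap
1961: Jan 1 Sunday, common
1962: Jan 1 Monday, common
1963: Jan 1 Tuesday, common
1964: Jan 1 Wednesday, leap
1964 matches on both conditions.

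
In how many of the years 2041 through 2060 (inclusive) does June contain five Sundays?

7

June has 30 days; it has five Sundays when Sunday falls among the first (month-length − 28) days — i.e. when June 1 is one of Sunday/Saturday.
June 1 by year: 2041:Sat✓ 2042:Sun✓ 2043:Mon 2044:Wed 2045:Thu 2046:Fri 2047:Sat✓ 2048:Mon 2049:Tue 2050:Wed 2051:Thu 2052:Sat✓ 2053:Sun✓ 2054:Mon 2055:Tue 2056:Thu 2057:Fri 2058:Sat✓ 2059:Sun✓ 2060:Tue
Years with five Sundays: 2041, 2042, 2047, 2052, 2053, 2058, 2059 → 7.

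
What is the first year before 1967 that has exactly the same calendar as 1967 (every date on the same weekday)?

Two years share a calendar iff Jan 1 falls on the same weekday and both are leap or both are common. 1967: Jan 1 is Sunday, common year.
1966: Jan 1 Saturday, common
1965: Jan 1 Friday, common
1964: Jan 1 Wednesday, leap
1963: Jan 1 Tuesday, common
1962: Jan 1 Monday, common
1961: Jan 1 Sunday, common
1961 matches on both conditions.

1961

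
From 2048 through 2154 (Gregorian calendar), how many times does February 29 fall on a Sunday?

Leap years in 2048–2154: 26 of them.
Feb 29 weekday advances by 5 (mod 7) from one leap year to the next four years later (or differs when a century non-leap intervenes).
Leap-day weekdays: 2048:Sat 2052:Thu 2056:Tue 2060:Sun✓ 2064:Fri 2068:Wed 2072:Mon 2076:Sat 2080:Thu 2084:Tue 2088:Sun✓ 2092:Fri 2096:Wed 2104:Fri 2108:Wed 2112:Mon 2116:Sat 2120:Thu 2124:Tue 2128:Sun✓ 2132:Fri 2136:Wed 2140:Mon 2144:Sat 2148:Thu 2152:Tue
Sunday: 2060, 2088, 2128 → 3.

3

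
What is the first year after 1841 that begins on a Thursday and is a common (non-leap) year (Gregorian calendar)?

Jan 1 advances by 2 weekdays after a leap year and by 1 after a common year.
1841: Jan 1 is Friday.
1842: Saturday
1843: Sunday
1844: Monday (leap)
1845: Wednesday
1846: Thursday
1846 begins on a Thursday and is a common year.

1846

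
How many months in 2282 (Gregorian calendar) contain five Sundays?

5

A month of length L has five Sundays iff its first Sunday is on day ≤ L−28 (so day 1–3 in a 31-day month, 1–2 in a 30-day month, day 1 in a leap February).
Checking each month of 2282: Jan starts Sun (31d) ✓; Feb starts Wed (28d); Mar starts Wed (31d); Apr starts Sat (30d) ✓; May starts Mon (31d); Jun starts Thu (30d); Jul starts Sat (31d) ✓; Aug starts Tue (31d); Sep starts Fri (30d); Oct starts Sun (31d) ✓; Nov starts Wed (30d); Dec starts Fri (31d) ✓.
Five-Sunday months: January, April, July, October, December → 5.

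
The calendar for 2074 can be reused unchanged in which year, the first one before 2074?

2063

Two years share a calendar iff Jan 1 falls on the same weekday and both are leap or both are common. 2074: Jan 1 is Monday, common year.
2073: Jan 1 Sunday, common
2072: Jan 1 Friday, leap
2071: Jan 1 Thursday, common
2070: Jan 1 Wednesday, common
2069: Jan 1 Tuesday, common
2068: Jan 1 Sunday, leap
2067: Jan 1 Saturday, common
2066: Jan 1 Friday, common
2065: Jan 1 Thursday, common
2064: Jan 1 Tuesday, leap
2063: Jan 1 Monday, common
2063 matches on both conditions.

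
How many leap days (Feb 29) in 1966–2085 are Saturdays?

Leap years in 1966–2085: 30 of them.
Feb 29 weekday advances by 5 (mod 7) from one leap year to the next four years later (or differs when a century non-leap intervenes).
Leap-day weekdays: 1968:Thu 1972:Tue 1976:Sun 1980:Fri 1984:Wed 1988:Mon 1992:Sat✓ 1996:Thu 2000:Tue 2004:Sun 2008:Fri 2012:Wed 2016:Mon …(4 more)… 2036:Fri 2040:Wed 2044:Mon 2048:Sat✓ 2052:Thu 2056:Tue 2060:Sun 2064:Fri 2068:Wed 2072:Mon 2076:Sat✓ 2080:Thu 2084:Tue
Saturday: 1992, 2020, 2048, 2076 → 4.

4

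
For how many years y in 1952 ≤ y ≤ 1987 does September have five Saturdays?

9

September has 30 days; it has five Saturdays when Saturday falls among the first (month-length − 28) days — i.e. when September 1 is one of Saturday/Friday.
September 1 by year: 1952:Mon 1953:Tue 1954:Wed 1955:Thu 1956:Sat✓ 1957:Sun 1958:Mon 1959:Tue 1960:Thu 1961:Fri✓ 1962:Sat✓ 1963:Sun 1964:Tue 1965:Wed 1966:Thu …(6 more)… 1973:Sat✓ 1974:Sun 1975:Mon 1976:Wed 1977:Thu 1978:Fri✓ 1979:Sat✓ 1980:Mon 1981:Tue 1982:Wed 1983:Thu 1984:Sat✓ 1985:Sun 1986:Mon 1987:Tue
Years with five Saturdays: 1956, 1961, 1962, 1967, 1972, 1973, 1978, 1979, 1984 → 9.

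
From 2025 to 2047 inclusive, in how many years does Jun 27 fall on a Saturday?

3

Track Jun 27's weekday year by year (advancing +1, or +2 across a Feb 29):
  2025: Fri  2026: Sat (+1) ✓  2027: Sun (+1)  2028: Tue (+2)  2029: Wed (+1)
  2030: Thu (+1)  2031: Fri (+1)  2032: Sun (+2)  2033: Mon (+1)  2034: Tue (+1)
  2035: Wed (+1)  2036: Fri (+2)  2037: Sat (+1) ✓  2038: Sun (+1)  2039: Mon (+1)
  2040: Wed (+2)  2041: Thu (+1)  2042: Fri (+1)  2043: Sat (+1) ✓  2044: Mon (+2)
  2045: Tue (+1)  2046: Wed (+1)  2047: Thu (+1)
Saturday years: 2026, 2037, 2043 — 3 in total.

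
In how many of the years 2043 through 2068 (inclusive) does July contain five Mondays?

11

July has 31 days; it has five Mondays when Monday falls among the first (month-length − 28) days — i.e. when July 1 is one of Monday/Sunday/Saturday.
July 1 by year: 2043:Wed 2044:Fri 2045:Sat✓ 2046:Sun✓ 2047:Mon✓ 2048:Wed 2049:Thu 2050:Fri 2051:Sat✓ 2052:Mon✓ 2053:Tue 2054:Wed 2055:Thu 2056:Sat✓ 2057:Sun✓ 2058:Mon✓ 2059:Tue 2060:Thu 2061:Fri 2062:Sat✓ 2063:Sun✓ 2064:Tue 2065:Wed 2066:Thu 2067:Fri 2068:Sun✓
Years with five Mondays: 2045, 2046, 2047, 2051, 2052, 2056, 2057, 2058, 2062, 2063, 2068 → 11.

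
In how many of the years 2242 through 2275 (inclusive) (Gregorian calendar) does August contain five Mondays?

15

August has 31 days; it has five Mondays when Monday falls among the first (month-length − 28) days — i.e. when August 1 is one of Monday/Sunday/Saturday.
August 1 by year: 2242:Mon✓ 2243:Tue 2244:Thu 2245:Fri 2246:Sat✓ 2247:Sun✓ 2248:Tue 2249:Wed 2250:Thu 2251:Fri 2252:Sun✓ 2253:Mon✓ 2254:Tue 2255:Wed 2256:Fri …(4 more)… 2261:Thu 2262:Fri 2263:Sat✓ 2264:Mon✓ 2265:Tue 2266:Wed 2267:Thu 2268:Sat✓ 2269:Sun✓ 2270:Mon✓ 2271:Tue 2272:Thu 2273:Fri 2274:Sat✓ 2275:Sun✓
Years with five Mondays: 2242, 2246, 2247, 2252, 2253, 2257, 2258, 2259, 2263, 2264, 2268, 2269, 2270, 2274, 2275 → 15.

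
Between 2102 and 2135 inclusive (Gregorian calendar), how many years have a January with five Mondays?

January has 31 days; it has five Mondays when Monday falls among the first (month-length − 28) days — i.e. when January 1 is one of Monday/Sunday/Saturday.
January 1 by year: 2102:Sun✓ 2103:Mon✓ 2104:Tue 2105:Thu 2106:Fri 2107:Sat✓ 2108:Sun✓ 2109:Tue 2110:Wed 2111:Thu 2112:Fri 2113:Sun✓ 2114:Mon✓ 2115:Tue 2116:Wed …(4 more)… 2121:Wed 2122:Thu 2123:Fri 2124:Sat✓ 2125:Mon✓ 2126:Tue 2127:Wed 2128:Thu 2129:Sat✓ 2130:Sun✓ 2131:Mon✓ 2132:Tue 2133:Thu 2134:Fri 2135:Sat✓
Years with five Mondays: 2102, 2103, 2107, 2108, 2113, 2114, 2118, 2119, 2120, 2124, 2125, 2129, 2130, 2131, 2135 → 15.

15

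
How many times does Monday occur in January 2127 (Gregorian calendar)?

4

January 2127 has 31 days and begins on Wednesday.
The first Monday is January 6.
Mondays fall on 6, 13, 20, 27 — that's 4.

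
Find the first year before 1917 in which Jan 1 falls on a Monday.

Jan 1 advances by 2 weekdays after a leap year and by 1 after a common year.
1917: Jan 1 is Monday.
1916: Saturday (leap)
1915: Friday
1914: Thursday
1913: Wednesday
1912: Monday (leap)
1912 begins on a Monday

1912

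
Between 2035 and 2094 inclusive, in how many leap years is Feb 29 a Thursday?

2

Leap years in 2035–2094: 15 of them.
Feb 29 weekday advances by 5 (mod 7) from one leap year to the next four years later (or differs when a century non-leap intervenes).
Leap-day weekdays: 2036:Fri 2040:Wed 2044:Mon 2048:Sat 2052:Thu✓ 2056:Tue 2060:Sun 2064:Fri 2068:Wed 2072:Mon 2076:Sat 2080:Thu✓ 2084:Tue 2088:Sun 2092:Fri
Thursday: 2052, 2080 → 2.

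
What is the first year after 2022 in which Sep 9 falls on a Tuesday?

2025

From one year to the next, a fixed date's weekday advances by 1, or by 2 when a Feb 29 lies between the two dates.
2022: September 9 is Friday.
2023: Saturday (+1)
2024: Monday (+2)
2025: Tuesday (+1)
Sep 9 falls on a Tuesday in 2025.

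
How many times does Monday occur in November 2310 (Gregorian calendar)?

4

November 2310 has 30 days and begins on Tuesday.
The first Monday is November 7.
Mondays fall on 7, 14, 21, 28 — that's 4.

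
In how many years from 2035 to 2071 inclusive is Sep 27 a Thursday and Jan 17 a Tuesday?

2

Check each year's weekday for Sep 27 and Jan 17:
  2035: Thu/Wed  2036: Sat/Thu  2037: Sun/Sat  2038: Mon/Sun  2039: Tue/Mon  2040: Thu/Tue ✓  2041: Fri/Thu  2042: Sat/Fri  2043: Sun/Sat  2044: Tue/Sun  2045: Wed/Tue  2046: Thu/Wed  2047: Fri/Thu  2048: Sun/Fri  …(9 more)…  2058: Fri/Thu  2059: Sat/Fri  2060: Mon/Sat  2061: Tue/Mon  2062: Wed/Tue  2063: Thu/Wed  2064: Sat/Thu  2065: Sun/Sat  2066: Mon/Sun  2067: Tue/Mon  2068: Thu/Tue ✓  2069: Fri/Thu  2070: Sat/Fri  2071: Sun/Sat
Both conditions hold in: 2040, 2068 — 2.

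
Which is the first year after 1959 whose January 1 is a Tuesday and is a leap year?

1980

Jan 1 advances by 2 weekdays after a leap year and by 1 after a common year.
1959: Jan 1 is Thursday.
1960: Friday (leap)
1961: Sunday
1962: Monday
1963: Tuesday
1964: Wednesday (leap)
1965: Friday
1966: Saturday
1967: Sunday
1968: Monday (leap)
1969: Wednesday
1970: Thursday
1971: Friday
1972: Saturday (leap)
1973: Monday
1974: Tuesday
1975: Wednesday
1976: Thursday (leap)
1977: Saturday
1978: Sunday
1979: Monday
1980: Tuesday (leap)
1980 begins on a Tuesday and is a leap year.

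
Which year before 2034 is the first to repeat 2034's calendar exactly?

2023

Two years share a calendar iff Jan 1 falls on the same weekday and both are leap or both are common. 2034: Jan 1 is Sunday, common year.
2033: Jan 1 Saturday, common
2032: Jan 1 Thursday, leap
2031: Jan 1 Wednesday, common
2030: Jan 1 Tuesday, common
2029: Jan 1 Monday, common
2028: Jan 1 Saturday, leap
2027: Jan 1 Friday, common
2026: Jan 1 Thursday, common
2025: Jan 1 Wednesday, common
2024: Jan 1 Monday, leap
2023: Jan 1 Sunday, common
2023 matches on both conditions.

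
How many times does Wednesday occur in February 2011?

February 2011 has 28 days and begins on Tuesday.
The first Wednesday is February 2.
Wednesdays fall on 2, 9, 16, 23 — that's 4.

4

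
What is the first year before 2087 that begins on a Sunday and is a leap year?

2068

Jan 1 advances by 2 weekdays after a leap year and by 1 after a common year.
2087: Jan 1 is Wednesday.
2086: Tuesday
2085: Monday
2084: Saturday (leap)
2083: Friday
2082: Thursday
2081: Wednesday
2080: Monday (leap)
2079: Sunday
2078: Saturday
2077: Friday
2076: Wednesday (leap)
2075: Tuesday
2074: Monday
2073: Sunday
2072: Friday (leap)
2071: Thursday
2070: Wednesday
2069: Tuesday
2068: Sunday (leap)
2068 begins on a Sunday and is a leap year.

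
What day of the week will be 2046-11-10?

Saturday

January 1, 2046 is a Monday.
November 10 is day 314 of the year, i.e. 313 days after Jan 1.
313 mod 7 = 5, so advance 5 weekdays from Monday: Saturday.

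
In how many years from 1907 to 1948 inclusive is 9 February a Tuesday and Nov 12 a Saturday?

Check each year's weekday for 9 February and Nov 12:
  1907: Sat/Tue  1908: Sun/Thu  1909: Tue/Fri  1910: Wed/Sat  1911: Thu/Sun  1912: Fri/Tue  1913: Sun/Wed  1914: Mon/Thu  1915: Tue/Fri  1916: Wed/Sun  1917: Fri/Mon  1918: Sat/Tue  1919: Sun/Wed  1920: Mon/Fri  …(14 more)…  1935: Sat/Tue  1936: Sun/Thu  1937: Tue/Fri  1938: Wed/Sat  1939: Thu/Sun  1940: Fri/Tue  1941: Sun/Wed  1942: Mon/Thu  1943: Tue/Fri  1944: Wed/Sun  1945: Fri/Mon  1946: Sat/Tue  1947: Sun/Wed  1948: Mon/Fri
Both conditions hold in: 1932 — 1.

1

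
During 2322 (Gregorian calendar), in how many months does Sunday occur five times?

5

A month of length L has five Sundays iff its first Sunday is on day ≤ L−28 (so day 1–3 in a 31-day month, 1–2 in a 30-day month, day 1 in a leap February).
Checking each month of 2322: Jan starts Sun (31d) ✓; Feb starts Wed (28d); Mar starts Wed (31d); Apr starts Sat (30d) ✓; May starts Mon (31d); Jun starts Thu (30d); Jul starts Sat (31d) ✓; Aug starts Tue (31d); Sep starts Fri (30d); Oct starts Sun (31d) ✓; Nov starts Wed (30d); Dec starts Fri (31d) ✓.
Five-Sunday months: January, April, July, October, December → 5.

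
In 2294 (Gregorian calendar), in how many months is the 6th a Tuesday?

3

Check the 6th of each month of 2294: Jan 6: Sat, Feb 6: Tue, Mar 6: Tue, Apr 6: Fri, May 6: Sun, Jun 6: Wed, Jul 6: Fri, Aug 6: Mon, Sep 6: Thu, Oct 6: Sat, Nov 6: Tue, Dec 6: Thu.
Tuesday occurs in February, March, November — 3 months.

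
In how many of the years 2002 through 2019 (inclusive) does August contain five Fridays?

August has 31 days; it has five Fridays when Friday falls among the first (month-length − 28) days — i.e. when August 1 is one of Friday/Thursday/Wednesday.
August 1 by year: 2002:Thu✓ 2003:Fri✓ 2004:Sun 2005:Mon 2006:Tue 2007:Wed✓ 2008:Fri✓ 2009:Sat 2010:Sun 2011:Mon 2012:Wed✓ 2013:Thu✓ 2014:Fri✓ 2015:Sat 2016:Mon 2017:Tue 2018:Wed✓ 2019:Thu✓
Years with five Fridays: 2002, 2003, 2007, 2008, 2012, 2013, 2014, 2018, 2019 → 9.

9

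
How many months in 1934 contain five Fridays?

4

A month of length L has five Fridays iff its first Friday is on day ≤ L−28 (so day 1–3 in a 31-day month, 1–2 in a 30-day month, day 1 in a leap February).
Checking each month of 1934: Jan starts Mon (31d); Feb starts Thu (28d); Mar starts Thu (31d) ✓; Apr starts Sun (30d); May starts Tue (31d); Jun starts Fri (30d) ✓; Jul starts Sun (31d); Aug starts Wed (31d) ✓; Sep starts Sat (30d); Oct starts Mon (31d); Nov starts Thu (30d) ✓; Dec starts Sat (31d).
Five-Friday months: March, June, August, November → 4.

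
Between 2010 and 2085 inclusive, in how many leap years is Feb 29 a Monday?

Leap years in 2010–2085: 19 of them.
Feb 29 weekday advances by 5 (mod 7) from one leap year to the next four years later (or differs when a century non-leap intervenes).
Leap-day weekdays: 2012:Wed 2016:Mon✓ 2020:Sat 2024:Thu 2028:Tue 2032:Sun 2036:Fri 2040:Wed 2044:Mon✓ 2048:Sat 2052:Thu 2056:Tue 2060:Sun 2064:Fri 2068:Wed 2072:Mon✓ 2076:Sat 2080:Thu 2084:Tue
Monday: 2016, 2044, 2072 → 3.

3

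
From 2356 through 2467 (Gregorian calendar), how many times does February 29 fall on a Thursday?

Leap years in 2356–2467: 28 of them.
Feb 29 weekday advances by 5 (mod 7) from one leap year to the next four years later (or differs when a century non-leap intervenes).
Leap-day weekdays: 2356:Wed 2360:Mon 2364:Sat 2368:Thu✓ 2372:Tue 2376:Sun 2380:Fri 2384:Wed 2388:Mon 2392:Sat 2396:Thu✓ 2400:Tue 2404:Sun 2408:Fri 2412:Wed 2416:Mon 2420:Sat 2424:Thu✓ 2428:Tue 2432:Sun 2436:Fri 2440:Wed 2444:Mon 2448:Sat 2452:Thu✓ 2456:Tue 2460:Sun 2464:Fri
Thursday: 2368, 2396, 2424, 2452 → 4.

4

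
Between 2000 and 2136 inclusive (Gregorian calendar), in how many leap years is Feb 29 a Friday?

6

Leap years in 2000–2136: 34 of them.
Feb 29 weekday advances by 5 (mod 7) from one leap year to the next four years later (or differs when a century non-leap intervenes).
Leap-day weekdays: 2000:Tue 2004:Sun 2008:Fri✓ 2012:Wed 2016:Mon 2020:Sat 2024:Thu 2028:Tue 2032:Sun 2036:Fri✓ 2040:Wed 2044:Mon 2048:Sat …(8 more)… 2084:Tue 2088:Sun 2092:Fri✓ 2096:Wed 2104:Fri✓ 2108:Wed 2112:Mon 2116:Sat 2120:Thu 2124:Tue 2128:Sun 2132:Fri✓ 2136:Wed
Friday: 2008, 2036, 2064, 2092, 2104, 2132 → 6.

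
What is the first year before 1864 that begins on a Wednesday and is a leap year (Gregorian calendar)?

Jan 1 advances by 2 weekdays after a leap year and by 1 after a common year.
1864: Jan 1 is Friday (leap).
1863: Thursday
1862: Wednesday
1861: Tuesday
1860: Sunday (leap)
1859: Saturday
1858: Friday
1857: Thursday
1856: Tuesday (leap)
1855: Monday
1854: Sunday
1853: Saturday
1852: Thursday (leap)
1851: Wednesday
1850: Tuesday
1849: Monday
1848: Saturday (leap)
1847: Friday
1846: Thursday
1845: Wednesday
1844: Monday (leap)
1843: Sunday
1842: Saturday
1841: Friday
1840: Wednesday (leap)
1840 begins on a Wednesday and is a leap year.

1840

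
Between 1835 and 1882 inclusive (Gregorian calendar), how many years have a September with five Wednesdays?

September has 30 days; it has five Wednesdays when Wednesday falls among the first (month-length − 28) days — i.e. when September 1 is one of Wednesday/Tuesday.
September 1 by year: 1835:Tue✓ 1836:Thu 1837:Fri 1838:Sat 1839:Sun 1840:Tue✓ 1841:Wed✓ 1842:Thu 1843:Fri 1844:Sun 1845:Mon 1846:Tue✓ 1847:Wed✓ 1848:Fri 1849:Sat …(18 more)… 1868:Tue✓ 1869:Wed✓ 1870:Thu 1871:Fri 1872:Sun 1873:Mon 1874:Tue✓ 1875:Wed✓ 1876:Fri 1877:Sat 1878:Sun 1879:Mon 1880:Wed✓ 1881:Thu 1882:Fri
Years with five Wednesdays: 1835, 1840, 1841, 1846, 1847, 1852, 1857, 1858, 1863, 1868, 1869, 1874, 1875, 1880 → 14.

14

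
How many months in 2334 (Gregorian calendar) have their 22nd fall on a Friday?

1

Check the 22nd of each month of 2334: Jan 22: Mon, Feb 22: Thu, Mar 22: Thu, Apr 22: Sun, May 22: Tue, Jun 22: Fri, Jul 22: Sun, Aug 22: Wed, Sep 22: Sat, Oct 22: Mon, Nov 22: Thu, Dec 22: Sat.
Friday occurs in June — 1 month.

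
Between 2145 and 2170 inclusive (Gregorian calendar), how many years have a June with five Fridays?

June has 30 days; it has five Fridays when Friday falls among the first (month-length − 28) days — i.e. when June 1 is one of Friday/Thursday.
June 1 by year: 2145:Tue 2146:Wed 2147:Thu✓ 2148:Sat 2149:Sun 2150:Mon 2151:Tue 2152:Thu✓ 2153:Fri✓ 2154:Sat 2155:Sun 2156:Tue 2157:Wed 2158:Thu✓ 2159:Fri✓ 2160:Sun 2161:Mon 2162:Tue 2163:Wed 2164:Fri✓ 2165:Sat 2166:Sun 2167:Mon 2168:Wed 2169:Thu✓ 2170:Fri✓
Years with five Fridays: 2147, 2152, 2153, 2158, 2159, 2164, 2169, 2170 → 8.

8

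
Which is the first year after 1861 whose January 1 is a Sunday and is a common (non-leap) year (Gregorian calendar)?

1865

Jan 1 advances by 2 weekdays after a leap year and by 1 after a common year.
1861: Jan 1 is Tuesday.
1862: Wednesday
1863: Thursday
1864: Friday (leap)
1865: Sunday
1865 begins on a Sunday and is a common year.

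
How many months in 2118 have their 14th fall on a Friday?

Check the 14th of each month of 2118: Jan 14: Fri, Feb 14: Mon, Mar 14: Mon, Apr 14: Thu, May 14: Sat, Jun 14: Tue, Jul 14: Thu, Aug 14: Sun, Sep 14: Wed, Oct 14: Fri, Nov 14: Mon, Dec 14: Wed.
Friday occurs in January, October — 2 months.

2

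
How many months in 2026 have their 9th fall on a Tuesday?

Check the 9th of each month of 2026: Jan 9: Fri, Feb 9: Mon, Mar 9: Mon, Apr 9: Thu, May 9: Sat, Jun 9: Tue, Jul 9: Thu, Aug 9: Sun, Sep 9: Wed, Oct 9: Fri, Nov 9: Mon, Dec 9: Wed.
Tuesday occurs in June — 1 month.

1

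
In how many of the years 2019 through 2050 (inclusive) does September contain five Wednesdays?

September has 30 days; it has five Wednesdays when Wednesday falls among the first (month-length − 28) days — i.e. when September 1 is one of Wednesday/Tuesday.
September 1 by year: 2019:Sun 2020:Tue✓ 2021:Wed✓ 2022:Thu 2023:Fri 2024:Sun 2025:Mon 2026:Tue✓ 2027:Wed✓ 2028:Fri 2029:Sat 2030:Sun 2031:Mon 2032:Wed✓ 2033:Thu 2034:Fri 2035:Sat 2036:Mon 2037:Tue✓ 2038:Wed✓ 2039:Thu 2040:Sat 2041:Sun 2042:Mon 2043:Tue✓ 2044:Thu 2045:Fri 2046:Sat 2047:Sun 2048:Tue✓ 2049:Wed✓ 2050:Thu
Years with five Wednesdays: 2020, 2021, 2026, 2027, 2032, 2037, 2038, 2043, 2048, 2049 → 10.

10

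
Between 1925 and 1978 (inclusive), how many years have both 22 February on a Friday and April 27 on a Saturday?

6

Check each year's weekday for 22 February and April 27:
  1925: Sun/Mon  1926: Mon/Tue  1927: Tue/Wed  1928: Wed/Fri  1929: Fri/Sat ✓  1930: Sat/Sun  1931: Sun/Mon  1932: Mon/Wed  1933: Wed/Thu  1934: Thu/Fri  1935: Fri/Sat ✓  1936: Sat/Mon  1937: Mon/Tue  1938: Tue/Wed  …(26 more)…  1965: Mon/Tue  1966: Tue/Wed  1967: Wed/Thu  1968: Thu/Sat  1969: Sat/Sun  1970: Sun/Mon  1971: Mon/Tue  1972: Tue/Thu  1973: Thu/Fri  1974: Fri/Sat ✓  1975: Sat/Sun  1976: Sun/Tue  1977: Tue/Wed  1978: Wed/Thu
Both conditions hold in: 1929, 1935, 1946, 1957, 1963, 1974 — 6.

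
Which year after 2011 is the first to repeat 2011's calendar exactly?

2022

Two years share a calendar iff Jan 1 falls on the same weekday and both are leap or both are common. 2011: Jan 1 is Saturday, common year.
2012: Jan 1 Sunday, leap
2013: Jan 1 Tuesday, common
2014: Jan 1 Wednesday, common
2015: Jan 1 Thursday, common
2016: Jan 1 Friday, leap
2017: Jan 1 Sunday, common
2018: Jan 1 Monday, common
2019: Jan 1 Tuesday, common
2020: Jan 1 Wednesday, leap
2021: Jan 1 Friday, common
2022: Jan 1 Saturday, common
2022 matches on both conditions.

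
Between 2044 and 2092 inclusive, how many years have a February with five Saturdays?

February has 28 days (29 in leap years); it has five Saturdays when Saturday falls among the first (month-length − 28) days — i.e. when February 1 is Saturday in a leap year (never in a common year).
February 1 by year: 2044:Mon 2045:Wed 2046:Thu 2047:Fri 2048:Sat✓ 2049:Mon 2050:Tue 2051:Wed 2052:Thu 2053:Sat 2054:Sun 2055:Mon 2056:Tue 2057:Thu 2058:Fri …(19 more)… 2078:Tue 2079:Wed 2080:Thu 2081:Sat 2082:Sun 2083:Mon 2084:Tue 2085:Thu 2086:Fri 2087:Sat 2088:Sun 2089:Tue 2090:Wed 2091:Thu 2092:Fri
Years with five Saturdays: 2048, 2076 → 2.

2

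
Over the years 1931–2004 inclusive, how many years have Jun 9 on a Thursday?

10

Track Jun 9's weekday year by year (advancing +1, or +2 across a Feb 29):
  1931: Tue  1932: Thu (+2) ✓  1933: Fri (+1)  1934: Sat (+1)  1935: Sun (+1)
  1936: Tue (+2)  1937: Wed (+1)  1938: Thu (+1) ✓  1939: Fri (+1)  1940: Sun (+2)
  1941: Mon (+1)  1942: Tue (+1)  1943: Wed (+1)  1944: Fri (+2)  … (46 more years) …
  1991: Sun (+1)  1992: Tue (+2)  1993: Wed (+1)  1994: Thu (+1) ✓  1995: Fri (+1)
  1996: Sun (+2)  1997: Mon (+1)  1998: Tue (+1)  1999: Wed (+1)  2000: Fri (+2)
  2001: Sat (+1)  2002: Sun (+1)  2003: Mon (+1)  2004: Wed (+2)
Thursday years: 1932, 1938, 1949, 1955, 1960, 1966, 1977, 1983, 1988, 1994 — 10 in total.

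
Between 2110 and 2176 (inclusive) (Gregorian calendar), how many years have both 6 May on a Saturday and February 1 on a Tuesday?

Check each year's weekday for 6 May and February 1:
  2110: Tue/Sat  2111: Wed/Sun  2112: Fri/Mon  2113: Sat/Wed  2114: Sun/Thu  2115: Mon/Fri  2116: Wed/Sat  2117: Thu/Mon  2118: Fri/Tue  2119: Sat/Wed  2120: Mon/Thu  2121: Tue/Sat  2122: Wed/Sun  2123: Thu/Mon  …(39 more)…  2163: Fri/Tue  2164: Sun/Wed  2165: Mon/Fri  2166: Tue/Sat  2167: Wed/Sun  2168: Fri/Mon  2169: Sat/Wed  2170: Sun/Thu  2171: Mon/Fri  2172: Wed/Sat  2173: Thu/Mon  2174: Fri/Tue  2175: Sat/Wed  2176: Mon/Thu
Both conditions hold in: 2124, 2152 — 2.

2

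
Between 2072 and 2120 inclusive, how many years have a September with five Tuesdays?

13

September has 30 days; it has five Tuesdays when Tuesday falls among the first (month-length − 28) days — i.e. when September 1 is one of Tuesday/Monday.
September 1 by year: 2072:Thu 2073:Fri 2074:Sat 2075:Sun 2076:Tue✓ 2077:Wed 2078:Thu 2079:Fri 2080:Sun 2081:Mon✓ 2082:Tue✓ 2083:Wed 2084:Fri 2085:Sat 2086:Sun …(19 more)… 2106:Wed 2107:Thu 2108:Sat 2109:Sun 2110:Mon✓ 2111:Tue✓ 2112:Thu 2113:Fri 2114:Sat 2115:Sun 2116:Tue✓ 2117:Wed 2118:Thu 2119:Fri 2120:Sun
Years with five Tuesdays: 2076, 2081, 2082, 2087, 2092, 2093, 2098, 2099, 2104, 2105, 2110, 2111, 2116 → 13.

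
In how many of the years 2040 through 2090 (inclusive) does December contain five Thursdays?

21

December has 31 days; it has five Thursdays when Thursday falls among the first (month-length − 28) days — i.e. when December 1 is one of Thursday/Wednesday/Tuesday.
December 1 by year: 2040:Sat 2041:Sun 2042:Mon 2043:Tue✓ 2044:Thu✓ 2045:Fri 2046:Sat 2047:Sun 2048:Tue✓ 2049:Wed✓ 2050:Thu✓ 2051:Fri 2052:Sun 2053:Mon 2054:Tue✓ …(21 more)… 2076:Tue✓ 2077:Wed✓ 2078:Thu✓ 2079:Fri 2080:Sun 2081:Mon 2082:Tue✓ 2083:Wed✓ 2084:Fri 2085:Sat 2086:Sun 2087:Mon 2088:Wed✓ 2089:Thu✓ 2090:Fri
Years with five Thursdays: 2043, 2044, 2048, 2049, 2050, 2054, 2055, 2060, 2061, 2065, 2066, 2067, 2071, 2072, 2076, 2077, 2078, 2082, 2083, 2088, 2089 → 21.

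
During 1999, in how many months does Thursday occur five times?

A month of length L has five Thursdays iff its first Thursday is on day ≤ L−28 (so day 1–3 in a 31-day month, 1–2 in a 30-day month, day 1 in a leap February).
Checking each month of 1999: Jan starts Fri (31d); Feb starts Mon (28d); Mar starts Mon (31d); Apr starts Thu (30d) ✓; May starts Sat (31d); Jun starts Tue (30d); Jul starts Thu (31d) ✓; Aug starts Sun (31d); Sep starts Wed (30d) ✓; Oct starts Fri (31d); Nov starts Mon (30d); Dec starts Wed (31d) ✓.
Five-Thursday months: April, July, September, December → 4.

4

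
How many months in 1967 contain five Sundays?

5

A month of length L has five Sundays iff its first Sunday is on day ≤ L−28 (so day 1–3 in a 31-day month, 1–2 in a 30-day month, day 1 in a leap February).
Checking each month of 1967: Jan starts Sun (31d) ✓; Feb starts Wed (28d); Mar starts Wed (31d); Apr starts Sat (30d) ✓; May starts Mon (31d); Jun starts Thu (30d); Jul starts Sat (31d) ✓; Aug starts Tue (31d); Sep starts Fri (30d); Oct starts Sun (31d) ✓; Nov starts Wed (30d); Dec starts Fri (31d) ✓.
Five-Sunday months: January, April, July, October, December → 5.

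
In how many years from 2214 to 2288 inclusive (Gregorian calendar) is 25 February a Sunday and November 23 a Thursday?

0

Check each year's weekday for 25 February and November 23:
  2214: Fri/Wed  2215: Sat/Thu  2216: Sun/Sat  2217: Tue/Sun  2218: Wed/Mon  2219: Thu/Tue  2220: Fri/Thu  2221: Sun/Fri  2222: Mon/Sat  2223: Tue/Sun  2224: Wed/Tue  2225: Fri/Wed  2226: Sat/Thu  2227: Sun/Fri  …(47 more)…  2275: Thu/Tue  2276: Fri/Thu  2277: Sun/Fri  2278: Mon/Sat  2279: Tue/Sun  2280: Wed/Tue  2281: Fri/Wed  2282: Sat/Thu  2283: Sun/Fri  2284: Mon/Sun  2285: Wed/Mon  2286: Thu/Tue  2287: Fri/Wed  2288: Sat/Fri
Both conditions hold in: no year — 0.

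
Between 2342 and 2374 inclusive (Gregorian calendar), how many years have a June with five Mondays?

9

June has 30 days; it has five Mondays when Monday falls among the first (month-length − 28) days — i.e. when June 1 is one of Monday/Sunday.
June 1 by year: 2342:Mon✓ 2343:Tue 2344:Thu 2345:Fri 2346:Sat 2347:Sun✓ 2348:Tue 2349:Wed 2350:Thu 2351:Fri 2352:Sun✓ 2353:Mon✓ 2354:Tue 2355:Wed 2356:Fri …(3 more)… 2360:Wed 2361:Thu 2362:Fri 2363:Sat 2364:Mon✓ 2365:Tue 2366:Wed 2367:Thu 2368:Sat 2369:Sun✓ 2370:Mon✓ 2371:Tue 2372:Thu 2373:Fri 2374:Sat
Years with five Mondays: 2342, 2347, 2352, 2353, 2358, 2359, 2364, 2369, 2370 → 9.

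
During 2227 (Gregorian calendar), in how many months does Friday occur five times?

4

A month of length L has five Fridays iff its first Friday is on day ≤ L−28 (so day 1–3 in a 31-day month, 1–2 in a 30-day month, day 1 in a leap February).
Checking each month of 2227: Jan starts Mon (31d); Feb starts Thu (28d); Mar starts Thu (31d) ✓; Apr starts Sun (30d); May starts Tue (31d); Jun starts Fri (30d) ✓; Jul starts Sun (31d); Aug starts Wed (31d) ✓; Sep starts Sat (30d); Oct starts Mon (31d); Nov starts Thu (30d) ✓; Dec starts Sat (31d).
Five-Friday months: March, June, August, November → 4.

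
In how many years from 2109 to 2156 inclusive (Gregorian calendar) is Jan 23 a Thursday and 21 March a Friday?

Check each year's weekday for Jan 23 and 21 March:
  2109: Wed/Thu  2110: Thu/Fri ✓  2111: Fri/Sat  2112: Sat/Mon  2113: Mon/Tue  2114: Tue/Wed  2115: Wed/Thu  2116: Thu/Sat  2117: Sat/Sun  2118: Sun/Mon  2119: Mon/Tue  2120: Tue/Thu  2121: Thu/Fri ✓  2122: Fri/Sat  …(20 more)…  2143: Wed/Thu  2144: Thu/Sat  2145: Sat/Sun  2146: Sun/Mon  2147: Mon/Tue  2148: Tue/Thu  2149: Thu/Fri ✓  2150: Fri/Sat  2151: Sat/Sun  2152: Sun/Tue  2153: Tue/Wed  2154: Wed/Thu  2155: Thu/Fri ✓  2156: Fri/Sun
Both conditions hold in: 2110, 2121, 2127, 2138, 2149, 2155 — 6.

6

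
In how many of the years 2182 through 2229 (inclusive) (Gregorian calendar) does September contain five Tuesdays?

15

September has 30 days; it has five Tuesdays when Tuesday falls among the first (month-length − 28) days — i.e. when September 1 is one of Tuesday/Monday.
September 1 by year: 2182:Sun 2183:Mon✓ 2184:Wed 2185:Thu 2186:Fri 2187:Sat 2188:Mon✓ 2189:Tue✓ 2190:Wed 2191:Thu 2192:Sat 2193:Sun 2194:Mon✓ 2195:Tue✓ 2196:Thu …(18 more)… 2215:Fri 2216:Sun 2217:Mon✓ 2218:Tue✓ 2219:Wed 2220:Fri 2221:Sat 2222:Sun 2223:Mon✓ 2224:Wed 2225:Thu 2226:Fri 2227:Sat 2228:Mon✓ 2229:Tue✓
Years with five Tuesdays: 2183, 2188, 2189, 2194, 2195, 2200, 2201, 2206, 2207, 2212, 2217, 2218, 2223, 2228, 2229 → 15.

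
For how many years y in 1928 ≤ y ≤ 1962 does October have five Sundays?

14

October has 31 days; it has five Sundays when Sunday falls among the first (month-length − 28) days — i.e. when October 1 is one of Sunday/Saturday/Friday.
October 1 by year: 1928:Mon 1929:Tue 1930:Wed 1931:Thu 1932:Sat✓ 1933:Sun✓ 1934:Mon 1935:Tue 1936:Thu 1937:Fri✓ 1938:Sat✓ 1939:Sun✓ 1940:Tue 1941:Wed 1942:Thu …(5 more)… 1948:Fri✓ 1949:Sat✓ 1950:Sun✓ 1951:Mon 1952:Wed 1953:Thu 1954:Fri✓ 1955:Sat✓ 1956:Mon 1957:Tue 1958:Wed 1959:Thu 1960:Sat✓ 1961:Sun✓ 1962:Mon
Years with five Sundays: 1932, 1933, 1937, 1938, 1939, 1943, 1944, 1948, 1949, 1950, 1954, 1955, 1960, 1961 → 14.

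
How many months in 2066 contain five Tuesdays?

A month of length L has five Tuesdays iff its first Tuesday is on day ≤ L−28 (so day 1–3 in a 31-day month, 1–2 in a 30-day month, day 1 in a leap February).
Checking each month of 2066: Jan starts Fri (31d); Feb starts Mon (28d); Mar starts Mon (31d) ✓; Apr starts Thu (30d); May starts Sat (31d); Jun starts Tue (30d) ✓; Jul starts Thu (31d); Aug starts Sun (31d) ✓; Sep starts Wed (30d); Oct starts Fri (31d); Nov starts Mon (30d) ✓; Dec starts Wed (31d).
Five-Tuesday months: March, June, August, November → 4.

4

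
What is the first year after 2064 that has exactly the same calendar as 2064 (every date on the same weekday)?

2092

Two years share a calendar iff Jan 1 falls on the same weekday and both are leap or both are common. 2064: Jan 1 is Tuesday, leap year.
2065: Jan 1 Thursday, common
2066: Jan 1 Friday, common
2067: Jan 1 Saturday, common
2068: Jan 1 Sunday, leap
2069: Jan 1 Tuesday, common
2070: Jan 1 Wednesday, common
2071: Jan 1 Thursday, common
2072: Jan 1 Friday, leap
2073: Jan 1 Sunday, common
2074: Jan 1 Monday, common
2075: Jan 1 Tuesday, common
2076: Jan 1 Wednesday, leap
2077: Jan 1 Friday, common
2078: Jan 1 Saturday, common
2079: Jan 1 Sunday, common
2080: Jan 1 Monday, leap
2081: Jan 1 Wednesday, common
2082: Jan 1 Thursday, common
2083: Jan 1 Friday, common
2084: Jan 1 Saturday, leap
2085: Jan 1 Monday, common
2086: Jan 1 Tuesday, common
2087: Jan 1 Wednesday, common
2088: Jan 1 Thursday, leap
2089: Jan 1 Saturday, common
2090: Jan 1 Sunday, common
2091: Jan 1 Monday, common
2092: Jan 1 Tuesday, leap
2092 matches on both conditions.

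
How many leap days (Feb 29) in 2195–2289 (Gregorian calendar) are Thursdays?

Leap years in 2195–2289: 23 of them.
Feb 29 weekday advances by 5 (mod 7) from one leap year to the next four years later (or differs when a century non-leap intervenes).
Leap-day weekdays: 2196:Mon 2204:Wed 2208:Mon 2212:Sat 2216:Thu✓ 2220:Tue 2224:Sun 2228:Fri 2232:Wed 2236:Mon 2240:Sat 2244:Thu✓ 2248:Tue 2252:Sun 2256:Fri 2260:Wed 2264:Mon 2268:Sat 2272:Thu✓ 2276:Tue 2280:Sun 2284:Fri 2288:Wed
Thursday: 2216, 2244, 2272 → 3.

3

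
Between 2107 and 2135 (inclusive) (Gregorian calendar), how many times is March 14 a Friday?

4

Track March 14's weekday year by year (advancing +1, or +2 across a Feb 29):
  2107: Mon  2108: Wed (+2)  2109: Thu (+1)  2110: Fri (+1) ✓  2111: Sat (+1)
  2112: Mon (+2)  2113: Tue (+1)  2114: Wed (+1)  2115: Thu (+1)  2116: Sat (+2)
  2117: Sun (+1)  2118: Mon (+1)  2119: Tue (+1)  2120: Thu (+2)  2121: Fri (+1) ✓
  2122: Sat (+1)  2123: Sun (+1)  2124: Tue (+2)  2125: Wed (+1)  2126: Thu (+1)
  2127: Fri (+1) ✓  2128: Sun (+2)  2129: Mon (+1)  2130: Tue (+1)  2131: Wed (+1)
  2132: Fri (+2) ✓  2133: Sat (+1)  2134: Sun (+1)  2135: Mon (+1)
Friday years: 2110, 2121, 2127, 2132 — 4 in total.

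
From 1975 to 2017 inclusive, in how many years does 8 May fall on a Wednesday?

Track 8 May's weekday year by year (advancing +1, or +2 across a Feb 29):
  1975: Thu  1976: Sat (+2)  1977: Sun (+1)  1978: Mon (+1)  1979: Tue (+1)
  1980: Thu (+2)  1981: Fri (+1)  1982: Sat (+1)  1983: Sun (+1)  1984: Tue (+2)
  1985: Wed (+1) ✓  1986: Thu (+1)  1987: Fri (+1)  1988: Sun (+2)  … (15 more years) …
  2004: Sat (+2)  2005: Sun (+1)  2006: Mon (+1)  2007: Tue (+1)  2008: Thu (+2)
  2009: Fri (+1)  2010: Sat (+1)  2011: Sun (+1)  2012: Tue (+2)  2013: Wed (+1) ✓
  2014: Thu (+1)  2015: Fri (+1)  2016: Sun (+2)  2017: Mon (+1)
Wednesday years: 1985, 1991, 1996, 2002, 2013 — 5 in total.

5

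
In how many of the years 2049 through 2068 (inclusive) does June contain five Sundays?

June has 30 days; it has five Sundays when Sunday falls among the first (month-length − 28) days — i.e. when June 1 is one of Sunday/Saturday.
June 1 by year: 2049:Tue 2050:Wed 2051:Thu 2052:Sat✓ 2053:Sun✓ 2054:Mon 2055:Tue 2056:Thu 2057:Fri 2058:Sat✓ 2059:Sun✓ 2060:Tue 2061:Wed 2062:Thu 2063:Fri 2064:Sun✓ 2065:Mon 2066:Tue 2067:Wed 2068:Fri
Years with five Sundays: 2052, 2053, 2058, 2059, 2064 → 5.

5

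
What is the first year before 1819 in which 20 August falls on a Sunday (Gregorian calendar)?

From one year to the next, a fixed date's weekday advances by 1, or by 2 when a Feb 29 lies between the two dates.
1819: August 20 is Friday.
1818: Thursday (−1)
1817: Wednesday (−1)
1816: Tuesday (−1)
1815: Sunday (−2)
20 August falls on a Sunday in 1815.

1815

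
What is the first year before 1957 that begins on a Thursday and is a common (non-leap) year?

Jan 1 advances by 2 weekdays after a leap year and by 1 after a common year.
1957: Jan 1 is Tuesday.
1956: Sunday (leap)
1955: Saturday
1954: Friday
1953: Thursday
1953 begins on a Thursday and is a common year.

1953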